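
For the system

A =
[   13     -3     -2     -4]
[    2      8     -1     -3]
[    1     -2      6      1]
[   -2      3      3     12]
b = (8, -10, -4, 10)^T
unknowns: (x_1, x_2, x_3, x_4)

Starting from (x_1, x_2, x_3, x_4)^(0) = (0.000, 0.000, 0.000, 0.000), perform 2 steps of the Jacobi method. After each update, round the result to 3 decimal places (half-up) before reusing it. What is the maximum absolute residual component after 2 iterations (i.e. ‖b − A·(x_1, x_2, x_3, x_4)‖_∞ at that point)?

Iteration 1:
  x_1 = (8 - (-3)·0.000 - (-2)·0.000 - (-4)·0.000) / (13) = 0.615
  x_2 = (-10 - (2)·0.000 - (-1)·0.000 - (-3)·0.000) / (8) = -1.250
  x_3 = (-4 - (1)·0.000 - (-2)·0.000 - (1)·0.000) / (6) = -0.667
  x_4 = (10 - (-2)·0.000 - (3)·0.000 - (3)·0.000) / (12) = 0.833
Iteration 2:
  x_1 = (8 - (-3)·-1.250 - (-2)·-0.667 - (-4)·0.833) / (13) = 0.481
  x_2 = (-10 - (2)·0.615 - (-1)·-0.667 - (-3)·0.833) / (8) = -1.175
  x_3 = (-4 - (1)·0.615 - (-2)·-1.250 - (1)·0.833) / (6) = -1.325
  x_4 = (10 - (-2)·0.615 - (3)·-1.250 - (3)·-0.667) / (12) = 1.415
Residual b − A·x = (1.232, 1.358, -0.296, 1.482); ∞-norm = 1.482

1.482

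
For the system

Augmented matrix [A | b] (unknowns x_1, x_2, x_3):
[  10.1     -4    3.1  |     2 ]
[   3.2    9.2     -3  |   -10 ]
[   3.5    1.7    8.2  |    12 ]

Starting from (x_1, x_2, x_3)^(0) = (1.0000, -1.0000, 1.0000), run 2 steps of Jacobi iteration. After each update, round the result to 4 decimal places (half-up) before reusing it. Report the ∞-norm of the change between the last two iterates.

0.6649

Iteration 1:
  x_1 = (2 - (-4)·-1.0000 - (3.1)·1.0000) / (10.1) = -0.5050
  x_2 = (-10 - (3.2)·1.0000 - (-3)·1.0000) / (9.2) = -1.1087
  x_3 = (12 - (3.5)·1.0000 - (1.7)·-1.0000) / (8.2) = 1.2439
Iteration 2:
  x_1 = (2 - (-4)·-1.1087 - (3.1)·1.2439) / (10.1) = -0.6229
  x_2 = (-10 - (3.2)·-0.5050 - (-3)·1.2439) / (9.2) = -0.5057
  x_3 = (12 - (3.5)·-0.5050 - (1.7)·-1.1087) / (8.2) = 1.9088
Change: (-0.1179, 0.6030, 0.6649) → max |·| = 0.6649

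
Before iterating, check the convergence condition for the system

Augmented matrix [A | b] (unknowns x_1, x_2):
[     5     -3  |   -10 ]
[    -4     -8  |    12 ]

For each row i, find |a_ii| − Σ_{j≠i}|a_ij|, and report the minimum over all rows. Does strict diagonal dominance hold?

row 1: |5| − (3) = 2
row 2: |-8| − (4) = 4
minimum over rows = 2 → strictly diagonally dominant (convergence guaranteed)

2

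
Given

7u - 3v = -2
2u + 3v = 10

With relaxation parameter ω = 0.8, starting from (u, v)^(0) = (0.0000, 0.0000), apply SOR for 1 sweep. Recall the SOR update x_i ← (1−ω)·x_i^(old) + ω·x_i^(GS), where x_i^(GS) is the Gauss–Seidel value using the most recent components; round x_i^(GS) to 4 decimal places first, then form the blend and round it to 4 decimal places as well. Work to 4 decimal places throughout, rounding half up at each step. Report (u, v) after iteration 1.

(-0.2286, 2.7886)

Iteration 1:
  u: GS value = (-2 - (-3)·0.0000) / (7) = -0.2857;  u ← (1−ω)·0.0000 + ω·-0.2857 = -0.2286
  v: GS value = (10 - (2)·-0.2286) / (3) = 3.4857;  v ← (1−ω)·0.0000 + ω·3.4857 = 2.7886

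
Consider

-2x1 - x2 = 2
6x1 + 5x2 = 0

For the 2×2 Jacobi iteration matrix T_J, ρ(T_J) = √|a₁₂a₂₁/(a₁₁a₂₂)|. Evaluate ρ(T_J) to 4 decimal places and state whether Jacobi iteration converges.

0.7746

a₁₂a₂₁/(a₁₁a₂₂) = (-1)·(6) / ((-2)·(5)) = 0.600000
ρ = √|0.600000| = √0.600000 = 0.7746
ρ < 1, so Jacobi converges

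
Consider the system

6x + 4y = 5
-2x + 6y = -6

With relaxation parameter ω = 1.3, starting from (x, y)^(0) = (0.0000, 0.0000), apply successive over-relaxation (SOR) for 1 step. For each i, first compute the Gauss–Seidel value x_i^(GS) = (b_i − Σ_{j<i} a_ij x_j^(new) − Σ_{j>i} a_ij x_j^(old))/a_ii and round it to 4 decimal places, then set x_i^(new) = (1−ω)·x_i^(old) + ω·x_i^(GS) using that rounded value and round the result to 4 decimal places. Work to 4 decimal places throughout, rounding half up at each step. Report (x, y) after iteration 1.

(1.0833, -0.8306)

Iteration 1:
  x: GS value = (5 - (4)·0.0000) / (6) = 0.8333;  x ← (1−ω)·0.0000 + ω·0.8333 = 1.0833
  y: GS value = (-6 - (-2)·1.0833) / (6) = -0.6389;  y ← (1−ω)·0.0000 + ω·-0.6389 = -0.8306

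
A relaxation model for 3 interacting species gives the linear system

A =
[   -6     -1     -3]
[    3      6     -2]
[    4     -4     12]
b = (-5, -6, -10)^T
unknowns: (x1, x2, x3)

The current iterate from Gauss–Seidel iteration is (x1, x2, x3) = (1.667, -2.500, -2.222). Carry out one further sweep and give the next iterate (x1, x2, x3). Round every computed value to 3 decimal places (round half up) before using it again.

(2.361, -2.921, -2.594)

One sweep:
  x1 = (-5 - (-1)·-2.500 - (-3)·-2.222) / (-6) = 2.361
  x2 = (-6 - (3)·2.361 - (-2)·-2.222) / (6) = -2.921
  x3 = (-10 - (4)·2.361 - (-4)·-2.921) / (12) = -2.594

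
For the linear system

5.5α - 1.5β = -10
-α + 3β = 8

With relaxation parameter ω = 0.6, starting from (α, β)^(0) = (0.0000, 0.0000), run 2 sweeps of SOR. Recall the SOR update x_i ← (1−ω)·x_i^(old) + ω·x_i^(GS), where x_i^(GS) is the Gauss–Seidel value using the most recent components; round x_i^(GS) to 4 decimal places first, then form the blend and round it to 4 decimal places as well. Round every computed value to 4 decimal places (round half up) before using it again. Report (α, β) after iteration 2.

Iteration 1:
  α: GS value = (-10 - (-1.5)·0.0000) / (5.5) = -1.8182;  α ← (1−ω)·0.0000 + ω·-1.8182 = -1.0909
  β: GS value = (8 - (-1)·-1.0909) / (3) = 2.3030;  β ← (1−ω)·0.0000 + ω·2.3030 = 1.3818
Iteration 2:
  α: GS value = (-10 - (-1.5)·1.3818) / (5.5) = -1.4413;  α ← (1−ω)·-1.0909 + ω·-1.4413 = -1.3011
  β: GS value = (8 - (-1)·-1.3011) / (3) = 2.2330;  β ← (1−ω)·1.3818 + ω·2.2330 = 1.8925

(-1.3011, 1.8925)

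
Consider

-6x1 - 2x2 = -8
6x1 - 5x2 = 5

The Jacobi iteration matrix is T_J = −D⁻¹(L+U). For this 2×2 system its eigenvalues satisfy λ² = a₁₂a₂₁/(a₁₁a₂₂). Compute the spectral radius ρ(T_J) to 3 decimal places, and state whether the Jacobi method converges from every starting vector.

a₁₂a₂₁/(a₁₁a₂₂) = (-2)·(6) / ((-6)·(-5)) = -0.400000
ρ = √|-0.400000| = √0.400000 = 0.632
ρ < 1, so Jacobi converges

0.632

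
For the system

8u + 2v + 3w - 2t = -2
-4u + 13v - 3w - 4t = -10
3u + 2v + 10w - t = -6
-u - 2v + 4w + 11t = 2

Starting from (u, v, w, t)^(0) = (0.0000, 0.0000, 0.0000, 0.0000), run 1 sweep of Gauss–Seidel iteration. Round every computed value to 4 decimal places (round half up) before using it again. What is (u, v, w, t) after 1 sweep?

Iteration 1:
  u = (-2 - (2)·0.0000 - (3)·0.0000 - (-2)·0.0000) / (8) = -0.2500
  v = (-10 - (-4)·-0.2500 - (-3)·0.0000 - (-4)·0.0000) / (13) = -0.8462
  w = (-6 - (3)·-0.2500 - (2)·-0.8462 - (-1)·0.0000) / (10) = -0.3558
  t = (2 - (-1)·-0.2500 - (-2)·-0.8462 - (4)·-0.3558) / (11) = 0.1346

(-0.2500, -0.8462, -0.3558, 0.1346)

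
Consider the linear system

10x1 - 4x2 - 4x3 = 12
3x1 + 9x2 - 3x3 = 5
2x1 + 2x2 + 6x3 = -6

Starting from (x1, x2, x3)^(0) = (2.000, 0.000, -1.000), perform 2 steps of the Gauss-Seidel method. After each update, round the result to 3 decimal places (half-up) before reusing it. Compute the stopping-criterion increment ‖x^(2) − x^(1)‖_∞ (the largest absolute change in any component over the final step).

0.118

Iteration 1:
  x1 = (12 - (-4)·0.000 - (-4)·-1.000) / (10) = 0.800
  x2 = (5 - (3)·0.800 - (-3)·-1.000) / (9) = -0.044
  x3 = (-6 - (2)·0.800 - (2)·-0.044) / (6) = -1.252
Iteration 2:
  x1 = (12 - (-4)·-0.044 - (-4)·-1.252) / (10) = 0.682
  x2 = (5 - (3)·0.682 - (-3)·-1.252) / (9) = -0.089
  x3 = (-6 - (2)·0.682 - (2)·-0.089) / (6) = -1.198
Change: (-0.118, -0.045, 0.054) → max |·| = 0.118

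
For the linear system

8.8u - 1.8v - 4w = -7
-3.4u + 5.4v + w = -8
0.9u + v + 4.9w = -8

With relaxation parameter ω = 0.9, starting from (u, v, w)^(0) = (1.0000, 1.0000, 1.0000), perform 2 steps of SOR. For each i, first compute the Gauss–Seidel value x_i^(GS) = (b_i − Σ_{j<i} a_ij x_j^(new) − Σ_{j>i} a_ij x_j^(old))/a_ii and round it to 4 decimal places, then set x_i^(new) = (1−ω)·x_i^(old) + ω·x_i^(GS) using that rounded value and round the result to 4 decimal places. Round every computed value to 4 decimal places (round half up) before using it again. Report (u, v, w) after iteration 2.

Iteration 1:
  u: GS value = (-7 - (-1.8)·1.0000 - (-4)·1.0000) / (8.8) = -0.1364;  u ← (1−ω)·1.0000 + ω·-0.1364 = -0.0228
  v: GS value = (-8 - (-3.4)·-0.0228 - (1)·1.0000) / (5.4) = -1.6810;  v ← (1−ω)·1.0000 + ω·-1.6810 = -1.4129
  w: GS value = (-8 - (0.9)·-0.0228 - (1)·-1.4129) / (4.9) = -1.3401;  w ← (1−ω)·1.0000 + ω·-1.3401 = -1.1061
Iteration 2:
  u: GS value = (-7 - (-1.8)·-1.4129 - (-4)·-1.1061) / (8.8) = -1.5872;  u ← (1−ω)·-0.0228 + ω·-1.5872 = -1.4308
  v: GS value = (-8 - (-3.4)·-1.4308 - (1)·-1.1061) / (5.4) = -2.1775;  v ← (1−ω)·-1.4129 + ω·-2.1775 = -2.1010
  w: GS value = (-8 - (0.9)·-1.4308 - (1)·-2.1010) / (4.9) = -0.9411;  w ← (1−ω)·-1.1061 + ω·-0.9411 = -0.9576

(-1.4308, -2.1010, -0.9576)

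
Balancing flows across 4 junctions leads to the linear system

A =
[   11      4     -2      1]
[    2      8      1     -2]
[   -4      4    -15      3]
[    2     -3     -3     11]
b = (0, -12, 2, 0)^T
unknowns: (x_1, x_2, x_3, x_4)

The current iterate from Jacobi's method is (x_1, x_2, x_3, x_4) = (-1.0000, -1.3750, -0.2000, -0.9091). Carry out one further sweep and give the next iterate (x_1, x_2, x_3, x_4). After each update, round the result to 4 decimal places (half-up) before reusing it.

One sweep:
  x_1 = (0 - (4)·-1.3750 - (-2)·-0.2000 - (1)·-0.9091) / (11) = 0.5463
  x_2 = (-12 - (2)·-1.0000 - (1)·-0.2000 - (-2)·-0.9091) / (8) = -1.4523
  x_3 = (2 - (-4)·-1.0000 - (4)·-1.3750 - (3)·-0.9091) / (-15) = -0.4152
  x_4 = (0 - (2)·-1.0000 - (-3)·-1.3750 - (-3)·-0.2000) / (11) = -0.2477

(0.5463, -1.4523, -0.4152, -0.2477)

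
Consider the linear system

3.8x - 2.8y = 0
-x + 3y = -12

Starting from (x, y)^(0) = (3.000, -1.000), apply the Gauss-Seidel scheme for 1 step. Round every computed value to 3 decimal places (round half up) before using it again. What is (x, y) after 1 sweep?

Iteration 1:
  x = (0 - (-2.8)·-1.000) / (3.8) = -0.737
  y = (-12 - (-1)·-0.737) / (3) = -4.246

(-0.737, -4.246)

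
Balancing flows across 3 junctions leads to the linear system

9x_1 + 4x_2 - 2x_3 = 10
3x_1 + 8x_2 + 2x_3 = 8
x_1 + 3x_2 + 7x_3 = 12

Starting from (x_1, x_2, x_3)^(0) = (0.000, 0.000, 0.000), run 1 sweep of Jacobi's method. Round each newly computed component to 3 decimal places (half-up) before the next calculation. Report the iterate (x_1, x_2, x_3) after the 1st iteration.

Iteration 1:
  x_1 = (10 - (4)·0.000 - (-2)·0.000) / (9) = 1.111
  x_2 = (8 - (3)·0.000 - (2)·0.000) / (8) = 1.000
  x_3 = (12 - (1)·0.000 - (3)·0.000) / (7) = 1.714

(1.111, 1.000, 1.714)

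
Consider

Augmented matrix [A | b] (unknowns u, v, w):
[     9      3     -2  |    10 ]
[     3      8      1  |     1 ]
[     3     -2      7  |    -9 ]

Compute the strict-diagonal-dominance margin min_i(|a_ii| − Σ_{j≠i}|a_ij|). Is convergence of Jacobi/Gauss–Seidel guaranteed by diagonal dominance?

2

row 1: |9| − (3+2) = 4
row 2: |8| − (3+1) = 4
row 3: |7| − (3+2) = 2
minimum over rows = 2 → strictly diagonally dominant (convergence guaranteed)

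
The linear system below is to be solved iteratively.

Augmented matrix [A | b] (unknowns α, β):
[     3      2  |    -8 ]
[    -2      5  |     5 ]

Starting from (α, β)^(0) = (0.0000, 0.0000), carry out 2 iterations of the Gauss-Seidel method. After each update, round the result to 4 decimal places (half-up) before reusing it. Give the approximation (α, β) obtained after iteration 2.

Iteration 1:
  α = (-8 - (2)·0.0000) / (3) = -2.6667
  β = (5 - (-2)·-2.6667) / (5) = -0.0667
Iteration 2:
  α = (-8 - (2)·-0.0667) / (3) = -2.6222
  β = (5 - (-2)·-2.6222) / (5) = -0.0489

(-2.6222, -0.0489)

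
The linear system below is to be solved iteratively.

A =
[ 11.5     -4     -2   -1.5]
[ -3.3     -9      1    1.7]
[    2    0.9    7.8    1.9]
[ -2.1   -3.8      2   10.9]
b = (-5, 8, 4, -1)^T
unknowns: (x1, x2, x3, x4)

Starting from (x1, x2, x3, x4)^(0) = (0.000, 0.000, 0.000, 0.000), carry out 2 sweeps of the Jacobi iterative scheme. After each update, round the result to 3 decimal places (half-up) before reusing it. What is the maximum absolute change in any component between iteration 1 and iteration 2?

0.488

Iteration 1:
  x1 = (-5 - (-4)·0.000 - (-2)·0.000 - (-1.5)·0.000) / (11.5) = -0.435
  x2 = (8 - (-3.3)·0.000 - (1)·0.000 - (1.7)·0.000) / (-9) = -0.889
  x3 = (4 - (2)·0.000 - (0.9)·0.000 - (1.9)·0.000) / (7.8) = 0.513
  x4 = (-1 - (-2.1)·0.000 - (-3.8)·0.000 - (2)·0.000) / (10.9) = -0.092
Iteration 2:
  x1 = (-5 - (-4)·-0.889 - (-2)·0.513 - (-1.5)·-0.092) / (11.5) = -0.667
  x2 = (8 - (-3.3)·-0.435 - (1)·0.513 - (1.7)·-0.092) / (-9) = -0.690
  x3 = (4 - (2)·-0.435 - (0.9)·-0.889 - (1.9)·-0.092) / (7.8) = 0.749
  x4 = (-1 - (-2.1)·-0.435 - (-3.8)·-0.889 - (2)·0.513) / (10.9) = -0.580
Change: (-0.232, 0.199, 0.236, -0.488) → max |·| = 0.488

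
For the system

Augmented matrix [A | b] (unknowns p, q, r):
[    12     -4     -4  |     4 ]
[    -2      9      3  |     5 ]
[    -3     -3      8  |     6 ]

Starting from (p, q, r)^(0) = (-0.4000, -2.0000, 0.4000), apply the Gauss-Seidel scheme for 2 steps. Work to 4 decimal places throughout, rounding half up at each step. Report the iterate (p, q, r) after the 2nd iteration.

Iteration 1:
  p = (4 - (-4)·-2.0000 - (-4)·0.4000) / (12) = -0.2000
  q = (5 - (-2)·-0.2000 - (3)·0.4000) / (9) = 0.3778
  r = (6 - (-3)·-0.2000 - (-3)·0.3778) / (8) = 0.8167
Iteration 2:
  p = (4 - (-4)·0.3778 - (-4)·0.8167) / (12) = 0.7315
  q = (5 - (-2)·0.7315 - (3)·0.8167) / (9) = 0.4459
  r = (6 - (-3)·0.7315 - (-3)·0.4459) / (8) = 1.1915

(0.7315, 0.4459, 1.1915)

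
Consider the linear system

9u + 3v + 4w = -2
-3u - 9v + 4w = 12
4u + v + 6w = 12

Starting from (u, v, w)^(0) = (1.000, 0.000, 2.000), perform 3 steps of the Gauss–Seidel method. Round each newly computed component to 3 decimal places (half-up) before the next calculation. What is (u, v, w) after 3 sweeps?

(-1.627, 0.492, 3.003)

Iteration 1:
  u = (-2 - (3)·0.000 - (4)·2.000) / (9) = -1.111
  v = (12 - (-3)·-1.111 - (4)·2.000) / (-9) = -0.074
  w = (12 - (4)·-1.111 - (1)·-0.074) / (6) = 2.753
Iteration 2:
  u = (-2 - (3)·-0.074 - (4)·2.753) / (9) = -1.421
  v = (12 - (-3)·-1.421 - (4)·2.753) / (-9) = 0.364
  w = (12 - (4)·-1.421 - (1)·0.364) / (6) = 2.887
Iteration 3:
  u = (-2 - (3)·0.364 - (4)·2.887) / (9) = -1.627
  v = (12 - (-3)·-1.627 - (4)·2.887) / (-9) = 0.492
  w = (12 - (4)·-1.627 - (1)·0.492) / (6) = 3.003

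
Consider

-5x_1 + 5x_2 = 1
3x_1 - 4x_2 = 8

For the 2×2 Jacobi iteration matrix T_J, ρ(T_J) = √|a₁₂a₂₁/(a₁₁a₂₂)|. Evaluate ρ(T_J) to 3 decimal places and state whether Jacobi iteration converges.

0.866

a₁₂a₂₁/(a₁₁a₂₂) = (5)·(3) / ((-5)·(-4)) = 0.750000
ρ = √|0.750000| = √0.750000 = 0.866
ρ < 1, so Jacobi converges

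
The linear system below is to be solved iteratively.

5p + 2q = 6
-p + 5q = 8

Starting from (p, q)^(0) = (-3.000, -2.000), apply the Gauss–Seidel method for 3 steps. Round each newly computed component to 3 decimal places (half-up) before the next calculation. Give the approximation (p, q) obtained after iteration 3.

Iteration 1:
  p = (6 - (2)·-2.000) / (5) = 2.000
  q = (8 - (-1)·2.000) / (5) = 2.000
Iteration 2:
  p = (6 - (2)·2.000) / (5) = 0.400
  q = (8 - (-1)·0.400) / (5) = 1.680
Iteration 3:
  p = (6 - (2)·1.680) / (5) = 0.528
  q = (8 - (-1)·0.528) / (5) = 1.706

(0.528, 1.706)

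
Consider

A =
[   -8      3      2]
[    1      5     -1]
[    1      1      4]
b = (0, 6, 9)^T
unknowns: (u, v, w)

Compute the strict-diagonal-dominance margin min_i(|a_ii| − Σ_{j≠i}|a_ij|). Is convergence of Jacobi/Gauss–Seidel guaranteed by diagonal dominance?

2

row 1: |-8| − (3+2) = 3
row 2: |5| − (1+1) = 3
row 3: |4| − (1+1) = 2
minimum over rows = 2 → strictly diagonally dominant (convergence guaranteed)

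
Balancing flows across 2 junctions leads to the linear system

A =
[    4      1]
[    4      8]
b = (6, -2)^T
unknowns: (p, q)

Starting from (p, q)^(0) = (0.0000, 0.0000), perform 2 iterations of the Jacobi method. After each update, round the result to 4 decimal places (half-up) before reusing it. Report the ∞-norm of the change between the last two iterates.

0.7500

Iteration 1:
  p = (6 - (1)·0.0000) / (4) = 1.5000
  q = (-2 - (4)·0.0000) / (8) = -0.2500
Iteration 2:
  p = (6 - (1)·-0.2500) / (4) = 1.5625
  q = (-2 - (4)·1.5000) / (8) = -1.0000
Change: (0.0625, -0.7500) → max |·| = 0.7500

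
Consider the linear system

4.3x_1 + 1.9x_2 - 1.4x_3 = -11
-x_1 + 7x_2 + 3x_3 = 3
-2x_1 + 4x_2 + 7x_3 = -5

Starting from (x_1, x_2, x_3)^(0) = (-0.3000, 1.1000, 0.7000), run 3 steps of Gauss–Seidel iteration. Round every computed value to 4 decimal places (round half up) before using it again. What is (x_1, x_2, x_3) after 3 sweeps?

Iteration 1:
  x_1 = (-11 - (1.9)·1.1000 - (-1.4)·0.7000) / (4.3) = -2.8163
  x_2 = (3 - (-1)·-2.8163 - (3)·0.7000) / (7) = -0.2738
  x_3 = (-5 - (-2)·-2.8163 - (4)·-0.2738) / (7) = -1.3625
Iteration 2:
  x_1 = (-11 - (1.9)·-0.2738 - (-1.4)·-1.3625) / (4.3) = -2.8808
  x_2 = (3 - (-1)·-2.8808 - (3)·-1.3625) / (7) = 0.6010
  x_3 = (-5 - (-2)·-2.8808 - (4)·0.6010) / (7) = -1.8808
Iteration 3:
  x_1 = (-11 - (1.9)·0.6010 - (-1.4)·-1.8808) / (4.3) = -3.4361
  x_2 = (3 - (-1)·-3.4361 - (3)·-1.8808) / (7) = 0.7438
  x_3 = (-5 - (-2)·-3.4361 - (4)·0.7438) / (7) = -2.1211

(-3.4361, 0.7438, -2.1211)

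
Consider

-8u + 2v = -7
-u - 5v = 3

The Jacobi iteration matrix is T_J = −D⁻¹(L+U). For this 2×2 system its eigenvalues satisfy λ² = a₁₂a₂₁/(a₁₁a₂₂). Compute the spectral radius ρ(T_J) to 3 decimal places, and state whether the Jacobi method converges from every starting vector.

a₁₂a₂₁/(a₁₁a₂₂) = (2)·(-1) / ((-8)·(-5)) = -0.050000
ρ = √|-0.050000| = √0.050000 = 0.224
ρ < 1, so Jacobi converges

0.224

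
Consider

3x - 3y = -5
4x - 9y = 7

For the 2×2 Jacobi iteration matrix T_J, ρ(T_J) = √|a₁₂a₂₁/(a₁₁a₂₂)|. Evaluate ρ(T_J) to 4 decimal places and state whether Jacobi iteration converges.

0.6667

a₁₂a₂₁/(a₁₁a₂₂) = (-3)·(4) / ((3)·(-9)) = 0.444444
ρ = √|0.444444| = √0.444444 = 0.6667
ρ < 1, so Jacobi converges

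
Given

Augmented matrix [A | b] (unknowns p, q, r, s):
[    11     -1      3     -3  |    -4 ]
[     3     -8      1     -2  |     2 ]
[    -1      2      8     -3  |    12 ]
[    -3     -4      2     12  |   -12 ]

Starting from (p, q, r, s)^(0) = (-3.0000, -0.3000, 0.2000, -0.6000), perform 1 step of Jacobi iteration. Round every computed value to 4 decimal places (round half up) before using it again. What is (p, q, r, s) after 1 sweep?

(-0.6091, -1.2000, 0.9750, -1.8833)

Iteration 1:
  p = (-4 - (-1)·-0.3000 - (3)·0.2000 - (-3)·-0.6000) / (11) = -0.6091
  q = (2 - (3)·-3.0000 - (1)·0.2000 - (-2)·-0.6000) / (-8) = -1.2000
  r = (12 - (-1)·-3.0000 - (2)·-0.3000 - (-3)·-0.6000) / (8) = 0.9750
  s = (-12 - (-3)·-3.0000 - (-4)·-0.3000 - (2)·0.2000) / (12) = -1.8833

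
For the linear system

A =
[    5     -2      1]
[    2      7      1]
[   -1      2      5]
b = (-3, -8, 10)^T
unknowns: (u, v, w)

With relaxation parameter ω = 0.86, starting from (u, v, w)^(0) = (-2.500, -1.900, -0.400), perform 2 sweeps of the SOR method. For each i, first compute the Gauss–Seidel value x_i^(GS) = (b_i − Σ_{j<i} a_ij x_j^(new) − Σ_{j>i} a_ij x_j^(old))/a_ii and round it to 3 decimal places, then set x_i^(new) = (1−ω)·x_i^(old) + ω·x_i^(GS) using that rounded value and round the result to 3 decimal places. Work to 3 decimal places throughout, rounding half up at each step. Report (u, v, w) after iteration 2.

(-1.302, -0.990, 2.076)

Iteration 1:
  u: GS value = (-3 - (-2)·-1.900 - (1)·-0.400) / (5) = -1.280;  u ← (1−ω)·-2.500 + ω·-1.280 = -1.451
  v: GS value = (-8 - (2)·-1.451 - (1)·-0.400) / (7) = -0.671;  v ← (1−ω)·-1.900 + ω·-0.671 = -0.843
  w: GS value = (10 - (-1)·-1.451 - (2)·-0.843) / (5) = 2.047;  w ← (1−ω)·-0.400 + ω·2.047 = 1.704
Iteration 2:
  u: GS value = (-3 - (-2)·-0.843 - (1)·1.704) / (5) = -1.278;  u ← (1−ω)·-1.451 + ω·-1.278 = -1.302
  v: GS value = (-8 - (2)·-1.302 - (1)·1.704) / (7) = -1.014;  v ← (1−ω)·-0.843 + ω·-1.014 = -0.990
  w: GS value = (10 - (-1)·-1.302 - (2)·-0.990) / (5) = 2.136;  w ← (1−ω)·1.704 + ω·2.136 = 2.076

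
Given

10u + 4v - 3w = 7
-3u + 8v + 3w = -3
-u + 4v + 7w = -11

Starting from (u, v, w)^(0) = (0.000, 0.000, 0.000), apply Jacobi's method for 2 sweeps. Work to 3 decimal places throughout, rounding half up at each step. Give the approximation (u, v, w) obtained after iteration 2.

(0.379, 0.477, -1.257)

Iteration 1:
  u = (7 - (4)·0.000 - (-3)·0.000) / (10) = 0.700
  v = (-3 - (-3)·0.000 - (3)·0.000) / (8) = -0.375
  w = (-11 - (-1)·0.000 - (4)·0.000) / (7) = -1.571
Iteration 2:
  u = (7 - (4)·-0.375 - (-3)·-1.571) / (10) = 0.379
  v = (-3 - (-3)·0.700 - (3)·-1.571) / (8) = 0.477
  w = (-11 - (-1)·0.700 - (4)·-0.375) / (7) = -1.257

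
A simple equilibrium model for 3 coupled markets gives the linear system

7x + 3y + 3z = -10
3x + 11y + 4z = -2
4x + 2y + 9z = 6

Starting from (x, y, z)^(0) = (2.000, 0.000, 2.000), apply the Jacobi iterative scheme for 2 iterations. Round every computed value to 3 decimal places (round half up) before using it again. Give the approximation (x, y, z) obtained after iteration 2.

Iteration 1:
  x = (-10 - (3)·0.000 - (3)·2.000) / (7) = -2.286
  y = (-2 - (3)·2.000 - (4)·2.000) / (11) = -1.455
  z = (6 - (4)·2.000 - (2)·0.000) / (9) = -0.222
Iteration 2:
  x = (-10 - (3)·-1.455 - (3)·-0.222) / (7) = -0.710
  y = (-2 - (3)·-2.286 - (4)·-0.222) / (11) = 0.522
  z = (6 - (4)·-2.286 - (2)·-1.455) / (9) = 2.006

(-0.710, 0.522, 2.006)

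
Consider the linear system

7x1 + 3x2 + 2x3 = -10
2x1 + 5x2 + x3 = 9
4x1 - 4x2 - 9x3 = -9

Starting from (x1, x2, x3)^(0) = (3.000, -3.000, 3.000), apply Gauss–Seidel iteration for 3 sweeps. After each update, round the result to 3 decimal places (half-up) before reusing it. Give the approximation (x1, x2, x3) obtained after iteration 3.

(-2.253, 2.922, -1.300)

Iteration 1:
  x1 = (-10 - (3)·-3.000 - (2)·3.000) / (7) = -1.000
  x2 = (9 - (2)·-1.000 - (1)·3.000) / (5) = 1.600
  x3 = (-9 - (4)·-1.000 - (-4)·1.600) / (-9) = -0.156
Iteration 2:
  x1 = (-10 - (3)·1.600 - (2)·-0.156) / (7) = -2.070
  x2 = (9 - (2)·-2.070 - (1)·-0.156) / (5) = 2.659
  x3 = (-9 - (4)·-2.070 - (-4)·2.659) / (-9) = -1.102
Iteration 3:
  x1 = (-10 - (3)·2.659 - (2)·-1.102) / (7) = -2.253
  x2 = (9 - (2)·-2.253 - (1)·-1.102) / (5) = 2.922
  x3 = (-9 - (4)·-2.253 - (-4)·2.922) / (-9) = -1.300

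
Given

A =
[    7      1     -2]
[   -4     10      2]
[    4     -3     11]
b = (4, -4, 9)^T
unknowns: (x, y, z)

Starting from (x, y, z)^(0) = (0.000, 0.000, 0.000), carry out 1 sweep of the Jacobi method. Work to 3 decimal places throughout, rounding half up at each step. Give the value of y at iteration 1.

-0.400

Iteration 1:
  x = (4 - (1)·0.000 - (-2)·0.000) / (7) = 0.571
  y = (-4 - (-4)·0.000 - (2)·0.000) / (10) = -0.400
  z = (9 - (4)·0.000 - (-3)·0.000) / (11) = 0.818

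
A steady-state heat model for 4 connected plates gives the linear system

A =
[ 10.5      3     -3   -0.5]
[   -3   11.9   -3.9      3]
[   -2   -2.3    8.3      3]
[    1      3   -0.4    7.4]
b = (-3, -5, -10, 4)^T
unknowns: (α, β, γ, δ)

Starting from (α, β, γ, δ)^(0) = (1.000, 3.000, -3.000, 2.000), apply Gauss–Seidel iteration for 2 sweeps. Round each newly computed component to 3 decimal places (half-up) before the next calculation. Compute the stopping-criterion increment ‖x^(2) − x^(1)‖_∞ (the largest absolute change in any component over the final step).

Iteration 1:
  α = (-3 - (3)·3.000 - (-3)·-3.000 - (-0.5)·2.000) / (10.5) = -1.905
  β = (-5 - (-3)·-1.905 - (-3.9)·-3.000 - (3)·2.000) / (11.9) = -2.388
  γ = (-10 - (-2)·-1.905 - (-2.3)·-2.388 - (3)·2.000) / (8.3) = -3.048
  δ = (4 - (1)·-1.905 - (3)·-2.388 - (-0.4)·-3.048) / (7.4) = 1.601
Iteration 2:
  α = (-3 - (3)·-2.388 - (-3)·-3.048 - (-0.5)·1.601) / (10.5) = -0.398
  β = (-5 - (-3)·-0.398 - (-3.9)·-3.048 - (3)·1.601) / (11.9) = -1.923
  γ = (-10 - (-2)·-0.398 - (-2.3)·-1.923 - (3)·1.601) / (8.3) = -2.412
  δ = (4 - (1)·-0.398 - (3)·-1.923 - (-0.4)·-2.412) / (7.4) = 1.244
Change: (1.507, 0.465, 0.636, -0.357) → max |·| = 1.507

1.507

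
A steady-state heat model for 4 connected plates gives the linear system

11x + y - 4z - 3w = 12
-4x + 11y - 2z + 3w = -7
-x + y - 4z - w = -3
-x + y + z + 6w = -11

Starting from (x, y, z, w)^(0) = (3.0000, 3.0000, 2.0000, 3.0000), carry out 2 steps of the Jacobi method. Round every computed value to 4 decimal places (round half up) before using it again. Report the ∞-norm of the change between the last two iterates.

1.8636

Iteration 1:
  x = (12 - (1)·3.0000 - (-4)·2.0000 - (-3)·3.0000) / (11) = 2.3636
  y = (-7 - (-4)·3.0000 - (-2)·2.0000 - (3)·3.0000) / (11) = 0.0000
  z = (-3 - (-1)·3.0000 - (1)·3.0000 - (-1)·3.0000) / (-4) = 0.0000
  w = (-11 - (-1)·3.0000 - (1)·3.0000 - (1)·2.0000) / (6) = -2.1667
Iteration 2:
  x = (12 - (1)·0.0000 - (-4)·0.0000 - (-3)·-2.1667) / (11) = 0.5000
  y = (-7 - (-4)·2.3636 - (-2)·0.0000 - (3)·-2.1667) / (11) = 0.8140
  z = (-3 - (-1)·2.3636 - (1)·0.0000 - (-1)·-2.1667) / (-4) = 0.7008
  w = (-11 - (-1)·2.3636 - (1)·0.0000 - (1)·0.0000) / (6) = -1.4394
Change: (-1.8636, 0.8140, 0.7008, 0.7273) → max |·| = 1.8636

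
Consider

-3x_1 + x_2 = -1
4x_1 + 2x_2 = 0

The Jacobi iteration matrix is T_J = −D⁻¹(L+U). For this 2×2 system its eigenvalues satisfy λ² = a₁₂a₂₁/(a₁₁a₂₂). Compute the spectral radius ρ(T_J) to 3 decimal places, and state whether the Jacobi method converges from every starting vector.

a₁₂a₂₁/(a₁₁a₂₂) = (1)·(4) / ((-3)·(2)) = -0.666667
ρ = √|-0.666667| = √0.666667 = 0.816
ρ < 1, so Jacobi converges

0.816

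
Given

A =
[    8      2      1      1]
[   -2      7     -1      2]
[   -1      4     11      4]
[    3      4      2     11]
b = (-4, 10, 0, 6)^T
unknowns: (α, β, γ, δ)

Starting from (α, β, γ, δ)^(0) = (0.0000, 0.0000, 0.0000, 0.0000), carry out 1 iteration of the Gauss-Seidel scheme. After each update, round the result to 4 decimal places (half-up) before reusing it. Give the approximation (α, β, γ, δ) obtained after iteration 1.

Iteration 1:
  α = (-4 - (2)·0.0000 - (1)·0.0000 - (1)·0.0000) / (8) = -0.5000
  β = (10 - (-2)·-0.5000 - (-1)·0.0000 - (2)·0.0000) / (7) = 1.2857
  γ = (0 - (-1)·-0.5000 - (4)·1.2857 - (4)·0.0000) / (11) = -0.5130
  δ = (6 - (3)·-0.5000 - (4)·1.2857 - (2)·-0.5130) / (11) = 0.3076

(-0.5000, 1.2857, -0.5130, 0.3076)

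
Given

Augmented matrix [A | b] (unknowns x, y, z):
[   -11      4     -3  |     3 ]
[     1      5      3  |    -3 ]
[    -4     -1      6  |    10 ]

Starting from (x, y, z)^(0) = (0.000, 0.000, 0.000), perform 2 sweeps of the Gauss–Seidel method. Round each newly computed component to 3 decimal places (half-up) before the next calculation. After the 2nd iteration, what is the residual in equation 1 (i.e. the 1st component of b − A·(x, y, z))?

Iteration 1:
  x = (3 - (4)·0.000 - (-3)·0.000) / (-11) = -0.273
  y = (-3 - (1)·-0.273 - (3)·0.000) / (5) = -0.545
  z = (10 - (-4)·-0.273 - (-1)·-0.545) / (6) = 1.394
Iteration 2:
  x = (3 - (4)·-0.545 - (-3)·1.394) / (-11) = -0.851
  y = (-3 - (1)·-0.851 - (3)·1.394) / (5) = -1.266
  z = (10 - (-4)·-0.851 - (-1)·-1.266) / (6) = 0.888
Residual b − A·x = (1.367, 1.517, 0.002)

1.367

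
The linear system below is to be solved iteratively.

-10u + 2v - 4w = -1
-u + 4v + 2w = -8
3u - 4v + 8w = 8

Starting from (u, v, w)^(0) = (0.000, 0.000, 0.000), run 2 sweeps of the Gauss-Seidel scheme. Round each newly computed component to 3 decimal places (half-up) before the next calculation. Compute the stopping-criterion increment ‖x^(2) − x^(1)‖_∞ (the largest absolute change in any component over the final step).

0.385

Iteration 1:
  u = (-1 - (2)·0.000 - (-4)·0.000) / (-10) = 0.100
  v = (-8 - (-1)·0.100 - (2)·0.000) / (4) = -1.975
  w = (8 - (3)·0.100 - (-4)·-1.975) / (8) = -0.025
Iteration 2:
  u = (-1 - (2)·-1.975 - (-4)·-0.025) / (-10) = -0.285
  v = (-8 - (-1)·-0.285 - (2)·-0.025) / (4) = -2.059
  w = (8 - (3)·-0.285 - (-4)·-2.059) / (8) = 0.077
Change: (-0.385, -0.084, 0.102) → max |·| = 0.385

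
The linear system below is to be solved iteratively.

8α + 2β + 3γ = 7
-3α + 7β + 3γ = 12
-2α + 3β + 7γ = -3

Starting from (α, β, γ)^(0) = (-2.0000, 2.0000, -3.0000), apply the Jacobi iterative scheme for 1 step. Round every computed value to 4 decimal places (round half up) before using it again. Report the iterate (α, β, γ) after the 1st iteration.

Iteration 1:
  α = (7 - (2)·2.0000 - (3)·-3.0000) / (8) = 1.5000
  β = (12 - (-3)·-2.0000 - (3)·-3.0000) / (7) = 2.1429
  γ = (-3 - (-2)·-2.0000 - (3)·2.0000) / (7) = -1.8571

(1.5000, 2.1429, -1.8571)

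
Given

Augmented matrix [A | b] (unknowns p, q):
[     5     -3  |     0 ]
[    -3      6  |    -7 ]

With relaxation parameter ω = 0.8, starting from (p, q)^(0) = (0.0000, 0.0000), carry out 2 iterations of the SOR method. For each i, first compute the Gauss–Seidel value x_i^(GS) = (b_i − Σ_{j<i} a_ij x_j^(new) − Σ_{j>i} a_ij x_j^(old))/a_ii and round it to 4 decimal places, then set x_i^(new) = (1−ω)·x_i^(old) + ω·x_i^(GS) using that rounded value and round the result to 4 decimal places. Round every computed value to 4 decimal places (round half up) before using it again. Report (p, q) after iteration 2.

Iteration 1:
  p: GS value = (0 - (-3)·0.0000) / (5) = 0.0000;  p ← (1−ω)·0.0000 + ω·0.0000 = 0.0000
  q: GS value = (-7 - (-3)·0.0000) / (6) = -1.1667;  q ← (1−ω)·0.0000 + ω·-1.1667 = -0.9334
Iteration 2:
  p: GS value = (0 - (-3)·-0.9334) / (5) = -0.5600;  p ← (1−ω)·0.0000 + ω·-0.5600 = -0.4480
  q: GS value = (-7 - (-3)·-0.4480) / (6) = -1.3907;  q ← (1−ω)·-0.9334 + ω·-1.3907 = -1.2992

(-0.4480, -1.2992)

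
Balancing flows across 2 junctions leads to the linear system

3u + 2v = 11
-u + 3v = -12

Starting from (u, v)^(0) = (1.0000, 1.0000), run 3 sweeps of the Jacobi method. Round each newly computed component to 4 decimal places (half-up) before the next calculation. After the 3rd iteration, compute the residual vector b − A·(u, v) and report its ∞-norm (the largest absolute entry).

Iteration 1:
  u = (11 - (2)·1.0000) / (3) = 3.0000
  v = (-12 - (-1)·1.0000) / (3) = -3.6667
Iteration 2:
  u = (11 - (2)·-3.6667) / (3) = 6.1111
  v = (-12 - (-1)·3.0000) / (3) = -3.0000
Iteration 3:
  u = (11 - (2)·-3.0000) / (3) = 5.6667
  v = (-12 - (-1)·6.1111) / (3) = -1.9630
Residual b − A·x = (-2.0741, -0.4443); ∞-norm = 2.0741

2.0741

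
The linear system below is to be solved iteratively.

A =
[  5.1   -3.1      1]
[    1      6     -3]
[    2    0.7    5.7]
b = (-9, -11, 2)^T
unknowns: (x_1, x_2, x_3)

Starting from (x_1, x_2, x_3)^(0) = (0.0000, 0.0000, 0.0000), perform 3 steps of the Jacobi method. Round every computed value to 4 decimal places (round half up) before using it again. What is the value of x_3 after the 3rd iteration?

Iteration 1:
  x_1 = (-9 - (-3.1)·0.0000 - (1)·0.0000) / (5.1) = -1.7647
  x_2 = (-11 - (1)·0.0000 - (-3)·0.0000) / (6) = -1.8333
  x_3 = (2 - (2)·0.0000 - (0.7)·0.0000) / (5.7) = 0.3509
Iteration 2:
  x_1 = (-9 - (-3.1)·-1.8333 - (1)·0.3509) / (5.1) = -2.9479
  x_2 = (-11 - (1)·-1.7647 - (-3)·0.3509) / (6) = -1.3638
  x_3 = (2 - (2)·-1.7647 - (0.7)·-1.8333) / (5.7) = 1.1952
Iteration 3:
  x_1 = (-9 - (-3.1)·-1.3638 - (1)·1.1952) / (5.1) = -2.8280
  x_2 = (-11 - (1)·-2.9479 - (-3)·1.1952) / (6) = -0.7444
  x_3 = (2 - (2)·-2.9479 - (0.7)·-1.3638) / (5.7) = 1.5527

1.5527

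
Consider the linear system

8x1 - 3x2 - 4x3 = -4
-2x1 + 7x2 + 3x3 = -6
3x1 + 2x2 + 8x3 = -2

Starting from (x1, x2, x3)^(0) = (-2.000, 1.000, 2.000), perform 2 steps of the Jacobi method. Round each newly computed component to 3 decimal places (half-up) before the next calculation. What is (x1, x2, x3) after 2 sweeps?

Iteration 1:
  x1 = (-4 - (-3)·1.000 - (-4)·2.000) / (8) = 0.875
  x2 = (-6 - (-2)·-2.000 - (3)·2.000) / (7) = -2.286
  x3 = (-2 - (3)·-2.000 - (2)·1.000) / (8) = 0.250
Iteration 2:
  x1 = (-4 - (-3)·-2.286 - (-4)·0.250) / (8) = -1.232
  x2 = (-6 - (-2)·0.875 - (3)·0.250) / (7) = -0.714
  x3 = (-2 - (3)·0.875 - (2)·-2.286) / (8) = -0.007

(-1.232, -0.714, -0.007)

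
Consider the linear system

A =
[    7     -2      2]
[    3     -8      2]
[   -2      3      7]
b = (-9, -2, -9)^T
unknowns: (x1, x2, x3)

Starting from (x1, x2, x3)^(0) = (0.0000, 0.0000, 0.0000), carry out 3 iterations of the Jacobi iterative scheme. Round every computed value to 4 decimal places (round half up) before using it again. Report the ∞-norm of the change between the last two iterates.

0.4698

Iteration 1:
  x1 = (-9 - (-2)·0.0000 - (2)·0.0000) / (7) = -1.2857
  x2 = (-2 - (3)·0.0000 - (2)·0.0000) / (-8) = 0.2500
  x3 = (-9 - (-2)·0.0000 - (3)·0.0000) / (7) = -1.2857
Iteration 2:
  x1 = (-9 - (-2)·0.2500 - (2)·-1.2857) / (7) = -0.8469
  x2 = (-2 - (3)·-1.2857 - (2)·-1.2857) / (-8) = -0.5536
  x3 = (-9 - (-2)·-1.2857 - (3)·0.2500) / (7) = -1.7602
Iteration 3:
  x1 = (-9 - (-2)·-0.5536 - (2)·-1.7602) / (7) = -0.9410
  x2 = (-2 - (3)·-0.8469 - (2)·-1.7602) / (-8) = -0.5076
  x3 = (-9 - (-2)·-0.8469 - (3)·-0.5536) / (7) = -1.2904
Change: (-0.0941, 0.0460, 0.4698) → max |·| = 0.4698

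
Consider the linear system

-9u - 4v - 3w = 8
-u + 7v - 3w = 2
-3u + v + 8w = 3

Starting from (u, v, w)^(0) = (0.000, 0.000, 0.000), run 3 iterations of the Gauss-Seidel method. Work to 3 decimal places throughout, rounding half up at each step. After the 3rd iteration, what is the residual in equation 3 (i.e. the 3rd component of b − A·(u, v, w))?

Iteration 1:
  u = (8 - (-4)·0.000 - (-3)·0.000) / (-9) = -0.889
  v = (2 - (-1)·-0.889 - (-3)·0.000) / (7) = 0.159
  w = (3 - (-3)·-0.889 - (1)·0.159) / (8) = 0.022
Iteration 2:
  u = (8 - (-4)·0.159 - (-3)·0.022) / (-9) = -0.967
  v = (2 - (-1)·-0.967 - (-3)·0.022) / (7) = 0.157
  w = (3 - (-3)·-0.967 - (1)·0.157) / (8) = -0.007
Iteration 3:
  u = (8 - (-4)·0.157 - (-3)·-0.007) / (-9) = -0.956
  v = (2 - (-1)·-0.956 - (-3)·-0.007) / (7) = 0.146
  w = (3 - (-3)·-0.956 - (1)·0.146) / (8) = -0.002
Residual b − A·x = (-0.026, 0.016, 0.002)

0.002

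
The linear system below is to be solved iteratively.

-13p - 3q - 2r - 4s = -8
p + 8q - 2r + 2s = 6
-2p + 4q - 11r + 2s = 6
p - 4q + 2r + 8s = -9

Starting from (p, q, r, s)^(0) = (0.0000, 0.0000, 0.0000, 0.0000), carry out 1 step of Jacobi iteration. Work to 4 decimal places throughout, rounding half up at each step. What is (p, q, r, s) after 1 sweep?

(0.6154, 0.7500, -0.5455, -1.1250)

Iteration 1:
  p = (-8 - (-3)·0.0000 - (-2)·0.0000 - (-4)·0.0000) / (-13) = 0.6154
  q = (6 - (1)·0.0000 - (-2)·0.0000 - (2)·0.0000) / (8) = 0.7500
  r = (6 - (-2)·0.0000 - (4)·0.0000 - (2)·0.0000) / (-11) = -0.5455
  s = (-9 - (1)·0.0000 - (-4)·0.0000 - (2)·0.0000) / (8) = -1.1250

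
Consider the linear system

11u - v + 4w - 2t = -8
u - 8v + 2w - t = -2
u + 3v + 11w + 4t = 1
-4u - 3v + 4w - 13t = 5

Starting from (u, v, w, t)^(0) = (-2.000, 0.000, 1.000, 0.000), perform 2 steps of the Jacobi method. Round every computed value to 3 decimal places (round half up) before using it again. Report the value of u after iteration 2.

Iteration 1:
  u = (-8 - (-1)·0.000 - (4)·1.000 - (-2)·0.000) / (11) = -1.091
  v = (-2 - (1)·-2.000 - (2)·1.000 - (-1)·0.000) / (-8) = 0.250
  w = (1 - (1)·-2.000 - (3)·0.000 - (4)·0.000) / (11) = 0.273
  t = (5 - (-4)·-2.000 - (-3)·0.000 - (4)·1.000) / (-13) = 0.538
Iteration 2:
  u = (-8 - (-1)·0.250 - (4)·0.273 - (-2)·0.538) / (11) = -0.706
  v = (-2 - (1)·-1.091 - (2)·0.273 - (-1)·0.538) / (-8) = 0.115
  w = (1 - (1)·-1.091 - (3)·0.250 - (4)·0.538) / (11) = -0.074
  t = (5 - (-4)·-1.091 - (-3)·0.250 - (4)·0.273) / (-13) = -0.023

-0.706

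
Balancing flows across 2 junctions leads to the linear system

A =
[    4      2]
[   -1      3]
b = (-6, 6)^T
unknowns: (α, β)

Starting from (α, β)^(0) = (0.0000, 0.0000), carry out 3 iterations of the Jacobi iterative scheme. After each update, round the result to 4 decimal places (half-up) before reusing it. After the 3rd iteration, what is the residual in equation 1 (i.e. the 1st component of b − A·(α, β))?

0.6666

Iteration 1:
  α = (-6 - (2)·0.0000) / (4) = -1.5000
  β = (6 - (-1)·0.0000) / (3) = 2.0000
Iteration 2:
  α = (-6 - (2)·2.0000) / (4) = -2.5000
  β = (6 - (-1)·-1.5000) / (3) = 1.5000
Iteration 3:
  α = (-6 - (2)·1.5000) / (4) = -2.2500
  β = (6 - (-1)·-2.5000) / (3) = 1.1667
Residual b − A·x = (0.6666, 0.2499)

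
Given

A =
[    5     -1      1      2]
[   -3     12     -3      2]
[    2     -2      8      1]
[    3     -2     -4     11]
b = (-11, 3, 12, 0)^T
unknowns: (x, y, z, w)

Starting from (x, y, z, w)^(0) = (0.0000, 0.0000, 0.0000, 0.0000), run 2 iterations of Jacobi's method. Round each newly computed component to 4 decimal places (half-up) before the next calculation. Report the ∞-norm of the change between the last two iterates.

1.1909

Iteration 1:
  x = (-11 - (-1)·0.0000 - (1)·0.0000 - (2)·0.0000) / (5) = -2.2000
  y = (3 - (-3)·0.0000 - (-3)·0.0000 - (2)·0.0000) / (12) = 0.2500
  z = (12 - (2)·0.0000 - (-2)·0.0000 - (1)·0.0000) / (8) = 1.5000
  w = (0 - (3)·0.0000 - (-2)·0.0000 - (-4)·0.0000) / (11) = 0.0000
Iteration 2:
  x = (-11 - (-1)·0.2500 - (1)·1.5000 - (2)·0.0000) / (5) = -2.4500
  y = (3 - (-3)·-2.2000 - (-3)·1.5000 - (2)·0.0000) / (12) = 0.0750
  z = (12 - (2)·-2.2000 - (-2)·0.2500 - (1)·0.0000) / (8) = 2.1125
  w = (0 - (3)·-2.2000 - (-2)·0.2500 - (-4)·1.5000) / (11) = 1.1909
Change: (-0.2500, -0.1750, 0.6125, 1.1909) → max |·| = 1.1909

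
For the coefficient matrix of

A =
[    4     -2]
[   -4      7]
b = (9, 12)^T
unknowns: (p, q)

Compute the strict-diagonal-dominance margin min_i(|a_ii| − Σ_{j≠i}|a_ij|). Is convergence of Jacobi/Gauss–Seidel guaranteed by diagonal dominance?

row 1: |4| − (2) = 2
row 2: |7| − (4) = 3
minimum over rows = 2 → strictly diagonally dominant (convergence guaranteed)

2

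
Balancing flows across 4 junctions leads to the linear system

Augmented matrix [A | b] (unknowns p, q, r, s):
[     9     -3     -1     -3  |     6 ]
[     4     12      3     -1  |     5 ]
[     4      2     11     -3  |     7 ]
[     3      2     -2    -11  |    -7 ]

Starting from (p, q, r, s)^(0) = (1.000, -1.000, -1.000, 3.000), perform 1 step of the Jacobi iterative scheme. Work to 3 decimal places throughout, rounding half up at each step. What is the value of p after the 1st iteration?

Iteration 1:
  p = (6 - (-3)·-1.000 - (-1)·-1.000 - (-3)·3.000) / (9) = 1.222
  q = (5 - (4)·1.000 - (3)·-1.000 - (-1)·3.000) / (12) = 0.583
  r = (7 - (4)·1.000 - (2)·-1.000 - (-3)·3.000) / (11) = 1.273
  s = (-7 - (3)·1.000 - (2)·-1.000 - (-2)·-1.000) / (-11) = 0.909

1.222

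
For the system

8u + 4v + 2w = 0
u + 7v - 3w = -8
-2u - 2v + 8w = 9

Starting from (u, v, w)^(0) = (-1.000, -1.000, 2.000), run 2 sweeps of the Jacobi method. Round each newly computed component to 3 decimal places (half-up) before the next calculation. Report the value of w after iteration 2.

Iteration 1:
  u = (0 - (4)·-1.000 - (2)·2.000) / (8) = 0.000
  v = (-8 - (1)·-1.000 - (-3)·2.000) / (7) = -0.143
  w = (9 - (-2)·-1.000 - (-2)·-1.000) / (8) = 0.625
Iteration 2:
  u = (0 - (4)·-0.143 - (2)·0.625) / (8) = -0.085
  v = (-8 - (1)·0.000 - (-3)·0.625) / (7) = -0.875
  w = (9 - (-2)·0.000 - (-2)·-0.143) / (8) = 1.089

1.089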